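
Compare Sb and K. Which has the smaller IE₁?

K

K is in period 4, group 1; Sb is in period 5, group 15.
IE₁ increases left→right with effective nuclear charge and decreases top→bottom as the valence shell moves farther out.
Here both period and group differ, so the two effects have to be weighed against each other.
Sb > K: the two effects oppose for this pair; the across-period effect wins (831 vs 419 kJ/mol).
For reference (kJ/mol): K 419, Sb 831.
So K has the smaller IE₁ (K < Sb).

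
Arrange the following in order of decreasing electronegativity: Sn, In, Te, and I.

I > Te > Sn > In

In is in period 5, group 13; Sn is in period 5, group 14; Te is in period 5, group 16; I is in period 5, group 17.
Electronegativity increases across a period and decreases down a group, tracking effective nuclear charge and atomic size.
All lie in period 5, so electronegativity increases left to right.
So from highest to lowest: I > Te > Sn > In.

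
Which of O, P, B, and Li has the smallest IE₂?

The second ionization energy removes an electron from the +1 ion. For each element: O⁺ still has 5 valence electrons; P⁺ still has 4 valence electrons; B⁺ still has 2 valence electrons; Li⁺ is the bare [He] core.
Pulling an electron out of a noble-gas core costs far more than removing a remaining valence electron, so Li sits at the high end of IE_2.
Valence configurations: O⁺ [He]2s²2p³, P⁺ [Ne]3s²3p², B⁺ [He]2s².
The numbers (kJ/mol): O 3388, P 1907, B 2427, Li 7298.
Hence IE_2: P < B < O < Li.

P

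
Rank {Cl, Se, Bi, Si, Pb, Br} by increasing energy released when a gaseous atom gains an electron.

Pb < Bi < Si < Se < Br < Cl

Si is in period 3, group 14; Cl is in period 3, group 17; Se is in period 4, group 16; Br is in period 4, group 17; Pb is in period 6, group 14; Bi is in period 6, group 15.
EA tends to increase across a period and decrease down a group, though the pattern is less regular than for IE or radius.
Neither a single period nor a single group — weigh both effects.
Bi > Pb: Bi lies to the right of Pb in period 6, so the across-period effect alone puts Bi higher.
Si > Bi: the two effects oppose for this pair; the down-group effect wins (134 vs 91 kJ/mol).
Se > Si: the two effects oppose for this pair; the across-period effect wins (195 vs 134 kJ/mol).
Br > Se: Br lies to the right of Se in period 4, so the across-period effect alone puts Br higher.
Cl > Br: they share group 17; the group trend gives Cl the larger value.
Tabulated electron affinity (kJ/mol): Si 134, Cl 349, Se 195, Br 325, Pb 35, Bi 91.
So from lowest to highest: Pb < Bi < Si < Se < Br < Cl.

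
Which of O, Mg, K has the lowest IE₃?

IE_3 is the cost of taking one more electron from the +2 cation: O²⁺ still has 4 valence electrons; Mg²⁺ is the bare [Ne] core; K²⁺ is already 1 electron into the core.
Usually core removal costs more than valence removal, but here the competition is close: a tightly held n=2 valence electron can cost more to remove than an n=3 core electron, so the actual values have to decide it.
Approximate IE_3 values (kJ/mol): O 5300, Mg 7733, K 4420.
Putting it together, IE_3: K < O < Mg.

K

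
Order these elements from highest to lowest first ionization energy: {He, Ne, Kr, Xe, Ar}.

He is in period 1, group 18; Ne is in period 2, group 18; Ar is in period 3, group 18; Kr is in period 4, group 18; Xe is in period 5, group 18.
Removing the outermost electron gets harder across a period and easier down a group.
All are in group 18, so first ionization energy increases up the group.
So from highest to lowest: He > Ne > Ar > Kr > Xe.

He > Ne > Ar > Kr > Xe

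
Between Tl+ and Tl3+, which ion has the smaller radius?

Both ions have Z = 81 protons, but Tl3+ has lost more electrons, so its remaining electrons feel a larger effective nuclear charge per electron and are pulled in more tightly.
Higher positive charge → smaller ion, so Tl+ > Tl3+.

Tl3+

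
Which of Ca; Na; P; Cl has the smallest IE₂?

Ca

After 1 electron has been removed, what remains? Ca⁺ still has 1 valence electron; Na⁺ is the bare [Ne] core; P⁺ still has 4 valence electrons; Cl⁺ still has 6 valence electrons.
Core electrons are held far more tightly than valence electrons, so Na tops the IE_2 order.
Valence configurations: Ca⁺ [Ar]4s¹, P⁺ [Ne]3s²3p², Cl⁺ [Ne]3s²3p⁴.
Approximate IE_2 values (kJ/mol): Ca 1145, Na 4562, P 1907, Cl 2298.
Overall IE_2 order: Ca < P < Cl < Na.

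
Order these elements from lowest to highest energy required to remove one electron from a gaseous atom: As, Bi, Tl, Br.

As is in period 4, group 15; Br is in period 4, group 17; Tl is in period 6, group 13; Bi is in period 6, group 15.
Across a period the outer electron is held more tightly (higher IE₁); down a group it sits in a higher shell, more shielded, and comes off more easily.
These span different periods and groups, so the two trends combine.
Bi > Tl: Bi lies to the right of Tl in period 6, so the across-period effect alone puts Bi higher.
As > Bi: they share group 15; the group trend gives As the larger value.
Br > As: Br lies to the right of As in period 4, so the across-period effect alone puts Br higher.
Approximate values (kJ/mol): As 947, Br 1140, Tl 589, Bi 703.
So from lowest to highest: Tl < Bi < As < Br.

Tl < Bi < As < Br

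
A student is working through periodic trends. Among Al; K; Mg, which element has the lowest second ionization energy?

Mg

The second ionization energy removes an electron from the +1 ion. For each element: Al⁺ still has 2 valence electrons; K⁺ is the bare [Ar] core; Mg⁺ still has 1 valence electron.
Pulling an electron out of a noble-gas core costs far more than removing a remaining valence electron, so K sits at the high end of IE_2.
Valence configurations: Al⁺ [Ne]3s², Mg⁺ [Ne]3s¹.
Tabulated IE_2 (kJ/mol): Al 1817, K 3052, Mg 1451.
Overall IE_2 order: Mg < Al < K.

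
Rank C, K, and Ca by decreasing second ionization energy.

K > C > Ca

After 1 electron has been removed, what remains? C⁺ still has 3 valence electrons; K⁺ is the bare [Ar] core; Ca⁺ still has 1 valence electron.
Core electrons are held far more tightly than valence electrons, so K tops the IE_2 order.
Valence configurations: C⁺ [He]2s²2p¹, Ca⁺ [Ar]4s¹.
Approximate IE_2 values (kJ/mol): C 2353, K 3052, Ca 1145.
Hence IE_2: Ca < C < K.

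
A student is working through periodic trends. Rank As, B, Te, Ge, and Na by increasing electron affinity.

B < Na < As < Ge < Te

B is in period 2, group 13; Na is in period 3, group 1; Ge is in period 4, group 14; As is in period 4, group 15; Te is in period 5, group 16.
EA tends to increase across a period and decrease down a group, though the pattern is less regular than for IE or radius.
Neither a single period nor a single group — weigh both effects.
Na > B: this pair runs against the simple trend — see the exception note.
As > Na: period and group pull opposite ways; the across-period shift dominates (78 vs 53 kJ/mol).
Ge > As: this pair runs against the simple trend — see the exception note.
Te > Ge: the two effects oppose for this pair; the across-period effect wins (190 vs 119 kJ/mol).
Note the exception: Na has a higher electron affinity than B, contrary to the simple trend — B's ns²np¹ configuration gives only a small electron affinity — the sparsely filled np subshell binds an added electron weakly.
Note the exception: Ge has a higher electron affinity than As, contrary to the simple trend — adding an electron to As's half-filled 4p³ is unfavourable, so Ge (4p²) has the more exothermic EA.
For reference (kJ/mol): B 27, Na 53, Ge 119, As 78, Te 190.
So from lowest to highest: B < Na < As < Ge < Te.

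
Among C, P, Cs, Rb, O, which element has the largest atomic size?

Across a period the added protons contract the valence shell; down a group each new principal shell makes the atom larger.
Here both period and group differ, so the two effects have to be weighed against each other.
C > O: C lies to the left of O in period 2, so the across-period effect alone puts C larger.
P > C: period and group pull opposite ways; the down-group shift dominates (111 vs 75 pm).
Rb > P: both effects reinforce here, so Rb is clearly the larger of the two.
Cs > Rb: Cs sits below Rb in group 1, so the down-group effect alone puts Cs larger.
For reference (pm): C 75, O 63, P 111, Rb 210, Cs 232.
The largest atomic size among these belongs to Cs.

Cs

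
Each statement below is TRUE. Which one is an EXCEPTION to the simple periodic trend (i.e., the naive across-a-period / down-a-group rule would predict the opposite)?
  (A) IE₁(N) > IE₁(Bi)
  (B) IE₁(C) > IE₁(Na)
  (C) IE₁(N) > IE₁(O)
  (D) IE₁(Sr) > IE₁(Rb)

The general trend: IE₁ increases across a period and decreases down a group.
(A) N (period 2, group 15) vs Bi (period 6, group 15): the stated order agrees with the simple trend.
(B) C (period 2, group 14) vs Na (period 3, group 1): the stated order agrees with the simple trend.
(C) N (period 2, group 15) vs O (period 2, group 16): the stated order contradicts the simple trend.
(D) Sr (period 5, group 2) vs Rb (period 5, group 1): the stated order agrees with the simple trend.
The exception is (C): pairing an electron in O's 2p⁴ costs repulsion energy, so O ionizes more easily than half-filled N (2p³).

(C)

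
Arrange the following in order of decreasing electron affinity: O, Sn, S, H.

S > O > Sn > H

H is in period 1, group 1; O is in period 2, group 16; S is in period 3, group 16; Sn is in period 5, group 14.
EA tends to increase across a period and decrease down a group, though the pattern is less regular than for IE or radius.
Neither a single period nor a single group — weigh both effects.
Sn > H: the two effects oppose for this pair; the across-period effect wins (107 vs 73 kJ/mol).
O > Sn: both effects reinforce here, so O is clearly the higher of the two.
S > O: this pair runs against the simple trend — see the exception note.
Note the exception: S has a higher electron affinity than O, contrary to the simple trend — the compact 2p subshell of O repels the added electron more than S's larger 3p does.
Approximate values (kJ/mol): H 73, O 141, S 200, Sn 107.
So from highest to lowest: S > O > Sn > H.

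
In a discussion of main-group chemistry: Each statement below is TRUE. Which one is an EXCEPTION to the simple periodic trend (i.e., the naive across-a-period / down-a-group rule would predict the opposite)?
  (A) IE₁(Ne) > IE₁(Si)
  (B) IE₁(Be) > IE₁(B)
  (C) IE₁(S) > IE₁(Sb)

The general trend: IE₁ increases across a period and decreases down a group.
(A) Ne (period 2, group 18) vs Si (period 3, group 14): the stated order agrees with the simple trend.
(B) Be (period 2, group 2) vs B (period 2, group 13): the stated order contradicts the simple trend.
(C) S (period 3, group 16) vs Sb (period 5, group 15): the stated order agrees with the simple trend.
The exception is (B): removing B's lone 2p electron is easier than breaking Be's filled 2s².

(B)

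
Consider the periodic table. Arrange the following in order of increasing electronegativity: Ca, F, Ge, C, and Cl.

C is in period 2, group 14; F is in period 2, group 17; Cl is in period 3, group 17; Ca is in period 4, group 2; Ge is in period 4, group 14.
Atoms toward the upper right of the periodic table pull bonding electrons most strongly.
Neither a single period nor a single group — weigh both effects.
Ge > Ca: both are in period 4; the period trend gives Ge the larger value.
C > Ge: C sits above Ge in group 14, so the down-group effect alone puts C higher.
Cl > C: period and group pull opposite ways; the across-period shift dominates (3.16 vs 2.55).
F > Cl: they share group 17; the group trend gives F the larger value.
Approximate values (Pauling): C 2.55, F 3.98, Cl 3.16, Ca 1.00, Ge 2.01.
So from lowest to highest: Ca < Ge < C < Cl < F.

Ca < Ge < C < Cl < F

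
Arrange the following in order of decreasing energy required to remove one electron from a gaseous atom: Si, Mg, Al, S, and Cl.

Mg is in period 3, group 2; Al is in period 3, group 13; Si is in period 3, group 14; S is in period 3, group 16; Cl is in period 3, group 17.
IE₁ increases left→right with effective nuclear charge and decreases top→bottom as the valence shell moves farther out.
All lie in period 3; the across-period trend (first ionization energy increases left to right) applies, with the exception below.
Note the exception: Mg has a higher first ionization energy than Al, contrary to the simple trend — Al's single 3p electron is easier to remove than one from Mg's filled 3s².
For reference (kJ/mol): Mg 738, Al 578, Si 786, S 1000, Cl 1251.
So from highest to lowest: Cl > S > Si > Mg > Al.

Cl, S, Si, Mg, Al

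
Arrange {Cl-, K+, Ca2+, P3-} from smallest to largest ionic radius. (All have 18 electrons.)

Ca2+ < K+ < Cl- < P3-

All of these have 18 electrons, so size is governed by nuclear charge alone: the more protons, the stronger the pull on the same electron cloud, and the smaller the ion.
Nuclear charges: Ca2+ (Z=20), K+ (Z=19), Cl- (Z=17), P3- (Z=15).
Smallest to largest: Ca2+ < K+ < Cl- < P3-.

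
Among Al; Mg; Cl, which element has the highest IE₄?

IE_4 is the cost of taking one more electron from the +3 cation: Al³⁺ is the bare [Ne] core; Mg³⁺ is already 1 electron into the core; Cl³⁺ still has 4 valence electrons.
Core electrons are held far more tightly than valence electrons, so Mg and Al top the IE_4 order.
The numbers (kJ/mol): Al 11577, Mg 10543, Cl 5159.
Overall IE_4 order: Cl < Mg < Al.

Al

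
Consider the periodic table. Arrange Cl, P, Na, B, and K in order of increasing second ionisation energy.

P, Cl, B, K, Na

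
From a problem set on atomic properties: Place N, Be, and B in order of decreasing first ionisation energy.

N > Be > B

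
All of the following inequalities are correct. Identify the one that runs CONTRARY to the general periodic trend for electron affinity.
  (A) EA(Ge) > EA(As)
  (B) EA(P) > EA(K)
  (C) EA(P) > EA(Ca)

(A)

The general trend: electron affinity increases across a period and decreases down a group.
(A) Ge (period 4, group 14) vs As (period 4, group 15): the stated order contradicts the simple trend.
(B) P (period 3, group 15) vs K (period 4, group 1): the stated order agrees with the simple trend.
(C) P (period 3, group 15) vs Ca (period 4, group 2): the stated order agrees with the simple trend.
The exception is (A): adding an electron to As's half-filled 4p³ is unfavourable, so Ge (4p²) has the more exothermic EA.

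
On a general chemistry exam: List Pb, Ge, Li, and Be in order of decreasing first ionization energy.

Li is in period 2, group 1; Be is in period 2, group 2; Ge is in period 4, group 14; Pb is in period 6, group 14.
IE₁ increases left→right with effective nuclear charge and decreases top→bottom as the valence shell moves farther out.
Here both period and group differ, so the two effects have to be weighed against each other.
Pb > Li: period and group pull opposite ways; the across-period shift dominates (716 vs 520 kJ/mol).
Ge > Pb: they share group 14; the group trend gives Ge the larger value.
Be > Ge: the two effects oppose for this pair; the down-group effect wins (900 vs 762 kJ/mol).
For reference (kJ/mol): Li 520, Be 900, Ge 762, Pb 716.
So from highest to lowest: Be > Ge > Pb > Li.

Be, Ge, Pb, Li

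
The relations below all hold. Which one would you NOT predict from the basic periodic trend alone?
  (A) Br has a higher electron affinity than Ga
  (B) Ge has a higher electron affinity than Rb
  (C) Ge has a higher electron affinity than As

The general trend: electron affinity increases across a period and decreases down a group.
(A) Br (period 4, group 17) vs Ga (period 4, group 13): the stated order agrees with the simple trend.
(B) Ge (period 4, group 14) vs Rb (period 5, group 1): the stated order agrees with the simple trend.
(C) Ge (period 4, group 14) vs As (period 4, group 15): the stated order contradicts the simple trend.
The exception is (C): adding an electron to As's half-filled 4p³ is unfavourable, so Ge (4p²) has the more exothermic EA.

(C)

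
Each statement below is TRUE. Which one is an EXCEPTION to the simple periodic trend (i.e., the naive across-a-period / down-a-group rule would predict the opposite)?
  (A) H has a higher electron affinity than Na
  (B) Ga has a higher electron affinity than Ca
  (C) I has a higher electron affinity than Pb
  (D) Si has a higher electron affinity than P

(D)

The general trend: electron affinity increases across a period and decreases down a group.
(A) H (period 1, group 1) vs Na (period 3, group 1): the stated order agrees with the simple trend.
(B) Ga (period 4, group 13) vs Ca (period 4, group 2): the stated order agrees with the simple trend.
(C) I (period 5, group 17) vs Pb (period 6, group 14): the stated order agrees with the simple trend.
(D) Si (period 3, group 14) vs P (period 3, group 15): the stated order contradicts the simple trend.
The exception is (D): adding an electron to P's half-filled 3p³ is unfavourable, so Si (3p²) has the more exothermic EA.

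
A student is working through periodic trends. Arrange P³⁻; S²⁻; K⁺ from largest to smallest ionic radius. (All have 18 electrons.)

All of these have 18 electrons, so size is governed by nuclear charge alone: the more protons, the stronger the pull on the same electron cloud, and the smaller the ion.
Nuclear charges: K⁺ (Z=19), S²⁻ (Z=16), P³⁻ (Z=15).
Largest to smallest: P³⁻ > S²⁻ > K⁺.

P³⁻, S²⁻, K⁺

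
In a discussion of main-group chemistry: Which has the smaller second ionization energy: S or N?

S

Consider each +1 ion: S⁺ still has 5 valence electrons; N⁺ still has 4 valence electrons.
All are still removing valence electrons, so compare the +1 ions as you would atoms: IE_2 generally rises across a period (higher Z_eff) and falls down a group (larger shell), subject to the usual subshell exceptions.
Valence configurations: S⁺ [Ne]3s²3p³, N⁺ [He]2s²2p².
The numbers (kJ/mol): S 2252, N 2856.
Hence IE_2: S < N.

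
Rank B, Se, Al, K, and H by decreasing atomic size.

H is in period 1, group 1; B is in period 2, group 13; Al is in period 3, group 13; K is in period 4, group 1; Se is in period 4, group 16.
Across a period the added protons contract the valence shell; down a group each new principal shell makes the atom larger.
Here both period and group differ, so the two effects have to be weighed against each other.
B > H: the two effects oppose for this pair; the down-group effect wins (85 vs 32 pm).
Se > B: the two effects oppose for this pair; the down-group effect wins (116 vs 85 pm).
Al > Se: period and group pull opposite ways; the across-period shift dominates (126 vs 116 pm).
K > Al: relative to Al, both the across-period and down-group shifts push K's atomic radius up.
Tabulated atomic radius (pm): H 32, B 85, Al 126, K 196, Se 116.
So from largest to smallest: K > Al > Se > B > H.

K, Al, Se, B, H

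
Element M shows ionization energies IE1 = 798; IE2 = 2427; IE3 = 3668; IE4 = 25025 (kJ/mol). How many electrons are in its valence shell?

3

Look for the largest jump between consecutive ionization energies: IE4/IE3 ≈ 6.8, far larger than any earlier ratio.
That jump marks the point where a core electron is being removed. So the atom has 3 valence electrons.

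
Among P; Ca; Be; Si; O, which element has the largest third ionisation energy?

After 2 electrons have been removed, what remains? P²⁺ still has 3 valence electrons; Ca²⁺ is the bare [Ar] core; Be²⁺ is the bare [He] core; Si²⁺ still has 2 valence electrons; O²⁺ still has 4 valence electrons.
Usually core removal costs more than valence removal, but here the competition is close: a tightly held n=2 valence electron can cost more to remove than an n=3 core electron, so the actual values have to decide it.
Valence configurations: P²⁺ [Ne]3s²3p¹, Si²⁺ [Ne]3s², O²⁺ [He]2s²2p².
P²⁺ loses a lone 3p electron whereas Si²⁺ must break into a filled 3s² pair, so IE_3(Si) > IE_3(P) even though P has the higher nuclear charge.
Approximate IE_3 values (kJ/mol): P 2914, Ca 4912, Be 14849, Si 3232, O 5300.
Overall IE_3 order: P < Si < Ca < O < Be.

Be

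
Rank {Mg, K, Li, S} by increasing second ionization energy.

The second ionization energy removes an electron from the +1 ion. For each element: Mg⁺ still has 1 valence electron; K⁺ is the bare [Ar] core; Li⁺ is the bare [He] core; S⁺ still has 5 valence electrons.
Core electrons are held far more tightly than valence electrons, so K and Li top the IE_2 order.
Valence configurations: Mg⁺ [Ne]3s¹, S⁺ [Ne]3s²3p³.
Approximate IE_2 values (kJ/mol): Mg 1451, K 3052, Li 7298, S 2252.
Hence IE_2: Mg < S < K < Li.

Mg, S, K, Li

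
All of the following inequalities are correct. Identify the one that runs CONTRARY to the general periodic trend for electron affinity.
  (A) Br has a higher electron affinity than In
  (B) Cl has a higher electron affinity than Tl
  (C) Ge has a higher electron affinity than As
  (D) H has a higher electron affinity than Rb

The general trend: electron affinity increases across a period and decreases down a group.
(A) Br (period 4, group 17) vs In (period 5, group 13): the stated order agrees with the simple trend.
(B) Cl (period 3, group 17) vs Tl (period 6, group 13): the stated order agrees with the simple trend.
(C) Ge (period 4, group 14) vs As (period 4, group 15): the stated order contradicts the simple trend.
(D) H (period 1, group 1) vs Rb (period 5, group 1): the stated order agrees with the simple trend.
The exception is (C): adding an electron to As's half-filled 4p³ is unfavourable, so Ge (4p²) has the more exothermic EA.

(C)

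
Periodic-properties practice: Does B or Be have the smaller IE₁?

B

Be is in period 2, group 2; B is in period 2, group 13.
First ionization energy rises across a period (greater Z_eff holds electrons more tightly) and falls down a group (valence electrons are farther from the nucleus).
All lie in period 2; the across-period trend (first ionization energy increases left to right) applies, with the exception below.
Note the exception: Be has a higher first ionization energy than B, contrary to the simple trend — removing B's lone 2p electron is easier than breaking Be's filled 2s².
Tabulated first ionization energy (kJ/mol): Be 900, B 801.
So B has the smaller IE₁ (B < Be).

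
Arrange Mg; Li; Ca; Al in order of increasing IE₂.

After 1 electron has been removed, what remains? Mg⁺ still has 1 valence electron; Li⁺ is the bare [He] core; Ca⁺ still has 1 valence electron; Al⁺ still has 2 valence electrons.
Pulling an electron out of a noble-gas core costs far more than removing a remaining valence electron, so Li sits at the high end of IE_2.
Valence configurations: Mg⁺ [Ne]3s¹, Ca⁺ [Ar]4s¹, Al⁺ [Ne]3s².
Approximate IE_2 values (kJ/mol): Mg 1451, Li 7298, Ca 1145, Al 1817.
Overall IE_2 order: Ca < Mg < Al < Li.

Ca < Mg < Al < Li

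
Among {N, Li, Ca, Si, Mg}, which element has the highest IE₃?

IE_3 is the cost of taking one more electron from the +2 cation: N²⁺ still has 3 valence electrons; Li²⁺ is already 1 electron into the core; Ca²⁺ is the bare [Ar] core; Si²⁺ still has 2 valence electrons; Mg²⁺ is the bare [Ne] core.
Breaking into a closed-shell core is much more expensive than removing a leftover valence electron — Ca, Mg and Li have the largest IE_3 here.
Valence configurations: N²⁺ [He]2s²2p¹, Si²⁺ [Ne]3s².
The numbers (kJ/mol): N 4578, Li 11815, Ca 4912, Si 3232, Mg 7733.
Overall IE_3 order: Si < N < Ca < Mg < Li.

Li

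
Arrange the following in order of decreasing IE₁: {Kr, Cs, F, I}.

F is in period 2, group 17; Kr is in period 4, group 18; I is in period 5, group 17; Cs is in period 6, group 1.
Across a period the outer electron is held more tightly (higher IE₁); down a group it sits in a higher shell, more shielded, and comes off more easily.
Neither a single period nor a single group — weigh both effects.
I > Cs: both effects reinforce here, so I is clearly the higher of the two.
Kr > I: relative to I, both the across-period and down-group shifts push Kr's first ionization energy up.
F > Kr: the two effects oppose for this pair; the down-group effect wins (1681 vs 1351 kJ/mol).
Tabulated first ionization energy (kJ/mol): F 1681, Kr 1351, I 1008, Cs 376.
So from highest to lowest: F > Kr > I > Cs.

F, Kr, I, Cs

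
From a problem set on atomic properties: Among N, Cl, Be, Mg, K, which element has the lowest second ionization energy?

Mg

IE_2 is the cost of taking one more electron from the +1 cation: N⁺ still has 4 valence electrons; Cl⁺ still has 6 valence electrons; Be⁺ still has 1 valence electron; Mg⁺ still has 1 valence electron; K⁺ is the bare [Ar] core.
Core electrons are held far more tightly than valence electrons, so K tops the IE_2 order.
Valence configurations: N⁺ [He]2s²2p², Cl⁺ [Ne]3s²3p⁴, Be⁺ [He]2s¹, Mg⁺ [Ne]3s¹.
The numbers (kJ/mol): N 2856, Cl 2298, Be 1757, Mg 1451, K 3052.
Overall IE_2 order: Mg < Be < Cl < N < K.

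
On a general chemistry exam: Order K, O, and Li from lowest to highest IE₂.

K < O < Li

The second ionization energy removes an electron from the +1 ion. For each element: K⁺ is the bare [Ar] core; O⁺ still has 5 valence electrons; Li⁺ is the bare [He] core.
Usually core removal costs more than valence removal, but here the competition is close: a tightly held n=2 valence electron can cost more to remove than an n=3 core electron, so the actual values have to decide it.
The numbers (kJ/mol): K 3052, O 3388, Li 7298.
Hence IE_2: K < O < Li.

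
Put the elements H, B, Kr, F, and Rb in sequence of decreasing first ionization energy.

F, Kr, H, B, Rb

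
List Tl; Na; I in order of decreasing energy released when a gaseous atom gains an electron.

I, Na, Tl

Na is in period 3, group 1; I is in period 5, group 17; Tl is in period 6, group 13.
Atoms with high Z_eff and room in the valence shell (especially the halogens) have the most exothermic electron affinities.
Here both period and group differ, so the two effects have to be weighed against each other.
Na > Tl: period and group pull opposite ways; the down-group shift dominates (53 vs 19 kJ/mol).
I > Na: the two effects oppose for this pair; the across-period effect wins (295 vs 53 kJ/mol).
Tabulated electron affinity (kJ/mol): Na 53, I 295, Tl 19.
So from highest to lowest: I > Na > Tl.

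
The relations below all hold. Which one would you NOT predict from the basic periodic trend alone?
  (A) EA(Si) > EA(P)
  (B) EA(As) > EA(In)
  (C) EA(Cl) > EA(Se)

The general trend: electron affinity increases across a period and decreases down a group.
(A) Si (period 3, group 14) vs P (period 3, group 15): the stated order contradicts the simple trend.
(B) As (period 4, group 15) vs In (period 5, group 13): the stated order agrees with the simple trend.
(C) Cl (period 3, group 17) vs Se (period 4, group 16): the stated order agrees with the simple trend.
The exception is (A): adding an electron to P's half-filled 3p³ is unfavourable, so Si (3p²) has the more exothermic EA.

(A)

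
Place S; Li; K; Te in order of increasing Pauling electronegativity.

K, Li, Te, S

Li is in period 2, group 1; S is in period 3, group 16; K is in period 4, group 1; Te is in period 5, group 16.
EN rises left→right (higher Z_eff, smaller atoms) and falls top→bottom (larger, more shielded atoms).
Neither a single period nor a single group — weigh both effects.
Li > K: they share group 1; the group trend gives Li the larger value.
Te > Li: the two effects oppose for this pair; the across-period effect wins (2.10 vs 0.98).
S > Te: S sits above Te in group 16, so the down-group effect alone puts S higher.
Tabulated electronegativity (Pauling): Li 0.98, S 2.58, K 0.82, Te 2.10.
So from lowest to highest: K < Li < Te < S.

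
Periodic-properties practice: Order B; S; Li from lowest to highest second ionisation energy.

Consider each +1 ion: B⁺ still has 2 valence electrons; S⁺ still has 5 valence electrons; Li⁺ is the bare [He] core.
Pulling an electron out of a noble-gas core costs far more than removing a remaining valence electron, so Li sits at the high end of IE_2.
Valence configurations: B⁺ [He]2s², S⁺ [Ne]3s²3p³.
Approximate IE_2 values (kJ/mol): B 2427, S 2252, Li 7298.
Hence IE_2: S < B < Li.

S < B < Li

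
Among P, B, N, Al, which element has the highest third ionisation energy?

The third ionization energy removes an electron from the +2 ion. For each element: P²⁺ still has 3 valence electrons; B²⁺ still has 1 valence electron; N²⁺ still has 3 valence electrons; Al²⁺ still has 1 valence electron.
All are still removing valence electrons, so compare the +2 ions as you would atoms: IE_3 generally rises across a period (higher Z_eff) and falls down a group (larger shell), subject to the usual subshell exceptions.
Valence configurations: P²⁺ [Ne]3s²3p¹, B²⁺ [He]2s¹, N²⁺ [He]2s²2p¹, Al²⁺ [Ne]3s¹.
Approximate IE_3 values (kJ/mol): P 2914, B 3660, N 4578, Al 2745.
Overall IE_3 order: Al < P < B < N.

N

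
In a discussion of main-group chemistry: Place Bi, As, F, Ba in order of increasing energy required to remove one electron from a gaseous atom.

Ba, Bi, As, F

Removing the outermost electron gets harder across a period and easier down a group.
These span different periods and groups, so the two trends combine.
Bi > Ba: both are in period 6; the period trend gives Bi the larger value.
As > Bi: As sits above Bi in group 15, so the down-group effect alone puts As higher.
F > As: relative to As, both the across-period and down-group shifts push F's first ionization energy up.
Approximate values (kJ/mol): F 1681, As 947, Ba 503, Bi 703.
So from lowest to highest: Ba < Bi < As < F.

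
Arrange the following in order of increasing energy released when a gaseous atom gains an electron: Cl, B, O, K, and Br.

B is in period 2, group 13; O is in period 2, group 16; Cl is in period 3, group 17; K is in period 4, group 1; Br is in period 4, group 17.
EA tends to increase across a period and decrease down a group, though the pattern is less regular than for IE or radius.
Here both period and group differ, so the two effects have to be weighed against each other.
K > B: this pair runs against the simple trend — see the exception note.
O > K: both effects reinforce here, so O is clearly the higher of the two.
Br > O: period and group pull opposite ways; the across-period shift dominates (325 vs 141 kJ/mol).
Cl > Br: Cl sits above Br in group 17, so the down-group effect alone puts Cl higher.
Note the exception: K has a higher electron affinity than B, contrary to the simple trend — B's ns²np¹ configuration gives only a small electron affinity — the sparsely filled np subshell binds an added electron weakly.
For reference (kJ/mol): B 27, O 141, Cl 349, K 48, Br 325.
So from lowest to highest: B < K < O < Br < Cl.

B < K < O < Br < Cl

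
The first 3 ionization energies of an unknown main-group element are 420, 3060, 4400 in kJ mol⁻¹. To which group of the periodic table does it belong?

Look for the largest jump between consecutive ionization energies: IE2/IE1 ≈ 7.3, far larger than any earlier ratio.
That jump marks the point where a core electron is being removed. So the atom has 1 valence electron.
A main-group element with 1 valence electron is in group 1.

Group 1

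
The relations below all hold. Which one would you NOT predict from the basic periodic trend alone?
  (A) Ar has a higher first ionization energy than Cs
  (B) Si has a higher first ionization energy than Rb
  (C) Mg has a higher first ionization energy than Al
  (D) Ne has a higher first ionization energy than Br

The general trend: first ionization energy increases across a period and decreases down a group.
(A) Ar (period 3, group 18) vs Cs (period 6, group 1): the stated order agrees with the simple trend.
(B) Si (period 3, group 14) vs Rb (period 5, group 1): the stated order agrees with the simple trend.
(C) Mg (period 3, group 2) vs Al (period 3, group 13): the stated order contradicts the simple trend.
(D) Ne (period 2, group 18) vs Br (period 4, group 17): the stated order agrees with the simple trend.
The exception is (C): Al's single 3p electron is easier to remove than one from Mg's filled 3s².

(C)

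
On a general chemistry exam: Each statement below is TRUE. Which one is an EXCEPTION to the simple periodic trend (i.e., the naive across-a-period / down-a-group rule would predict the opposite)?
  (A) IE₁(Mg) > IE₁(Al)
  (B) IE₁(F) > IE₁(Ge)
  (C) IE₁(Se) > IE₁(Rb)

The general trend: IE₁ increases across a period and decreases down a group.
(A) Mg (period 3, group 2) vs Al (period 3, group 13): the stated order contradicts the simple trend.
(B) F (period 2, group 17) vs Ge (period 4, group 14): the stated order agrees with the simple trend.
(C) Se (period 4, group 16) vs Rb (period 5, group 1): the stated order agrees with the simple trend.
The exception is (A): Al's single 3p electron is easier to remove than one from Mg's filled 3s².

(A)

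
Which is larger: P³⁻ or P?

P³⁻

Forming P³⁻ adds 3 electrons to P. More electron–electron repulsion in the same shell, with unchanged nuclear charge, lets the cloud expand.
An anion is larger than its parent atom: P³⁻ > P.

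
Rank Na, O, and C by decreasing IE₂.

Na > O > C

After 1 electron has been removed, what remains? Na⁺ is the bare [Ne] core; O⁺ still has 5 valence electrons; C⁺ still has 3 valence electrons.
Pulling an electron out of a noble-gas core costs far more than removing a remaining valence electron, so Na sits at the high end of IE_2.
Valence configurations: O⁺ [He]2s²2p³, C⁺ [He]2s²2p¹.
The numbers (kJ/mol): Na 4562, O 3388, C 2353.
Overall IE_2 order: C < O < Na.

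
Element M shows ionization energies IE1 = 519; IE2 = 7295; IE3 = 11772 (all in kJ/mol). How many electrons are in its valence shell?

1

Look for the largest jump between consecutive ionization energies: IE2/IE1 ≈ 14.1, far larger than any earlier ratio.
That jump marks the point where a core electron is being removed. So the atom has 1 valence electron.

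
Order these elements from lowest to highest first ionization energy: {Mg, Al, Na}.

Na < Al < Mg

Na is in period 3, group 1; Mg is in period 3, group 2; Al is in period 3, group 13.
First ionization energy rises across a period (greater Z_eff holds electrons more tightly) and falls down a group (valence electrons are farther from the nucleus).
All lie in period 3; the across-period trend (first ionization energy increases left to right) applies, with the exception below.
Note the exception: Mg has a higher first ionization energy than Al, contrary to the simple trend — Al's single 3p electron is easier to remove than one from Mg's filled 3s².
Tabulated first ionization energy (kJ/mol): Na 496, Mg 738, Al 578.
So from lowest to highest: Na < Al < Mg.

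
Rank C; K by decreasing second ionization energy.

After 1 electron has been removed, what remains? C⁺ still has 3 valence electrons; K⁺ is the bare [Ar] core.
Pulling an electron out of a noble-gas core costs far more than removing a remaining valence electron, so K sits at the high end of IE_2.
The numbers (kJ/mol): C 2353, K 3052.
Hence IE_2: C < K.

K > C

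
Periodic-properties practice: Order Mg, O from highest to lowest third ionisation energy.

Consider each +2 ion: Mg²⁺ is the bare [Ne] core; O²⁺ still has 4 valence electrons.
Pulling an electron out of a noble-gas core costs far more than removing a remaining valence electron, so Mg sits at the high end of IE_3.
Approximate IE_3 values (kJ/mol): Mg 7733, O 5300.
Putting it together, IE_3: O < Mg.

Mg > O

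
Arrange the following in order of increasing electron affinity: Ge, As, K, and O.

O is in period 2, group 16; K is in period 4, group 1; Ge is in period 4, group 14; As is in period 4, group 15.
Atoms with high Z_eff and room in the valence shell (especially the halogens) have the most exothermic electron affinities.
Here both period and group differ, so the two effects have to be weighed against each other.
As > K: As lies to the right of K in period 4, so the across-period effect alone puts As higher.
Ge > As: this pair runs against the simple trend — see the exception note.
O > Ge: relative to Ge, both the across-period and down-group shifts push O's electron affinity up.
Note the exception: Ge has a higher electron affinity than As, contrary to the simple trend — adding an electron to As's half-filled 4p³ is unfavourable, so Ge (4p²) has the more exothermic EA.
Approximate values (kJ/mol): O 141, K 48, Ge 119, As 78.
So from lowest to highest: K < As < Ge < O.

K < As < Ge < O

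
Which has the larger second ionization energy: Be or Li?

Li

After 1 electron has been removed, what remains? Be⁺ still has 1 valence electron; Li⁺ is the bare [He] core.
Breaking into a closed-shell core is much more expensive than removing a leftover valence electron — Li has the largest IE_2 here.
Approximate IE_2 values (kJ/mol): Be 1757, Li 7298.
Putting it together, IE_2: Be < Li.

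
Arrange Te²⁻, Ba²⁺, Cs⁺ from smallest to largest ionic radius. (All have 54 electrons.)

Ba²⁺ < Cs⁺ < Te²⁻

All of these have 54 electrons, so size is governed by nuclear charge alone: the more protons, the stronger the pull on the same electron cloud, and the smaller the ion.
Nuclear charges: Ba²⁺ (Z=56), Cs⁺ (Z=55), Te²⁻ (Z=52).
Smallest to largest: Ba²⁺ < Cs⁺ < Te²⁻.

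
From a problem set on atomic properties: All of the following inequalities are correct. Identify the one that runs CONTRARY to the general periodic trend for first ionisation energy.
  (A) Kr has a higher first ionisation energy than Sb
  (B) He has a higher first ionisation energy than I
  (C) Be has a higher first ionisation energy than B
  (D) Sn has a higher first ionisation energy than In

(C)

The general trend: first ionisation energy increases across a period and decreases down a group.
(A) Kr (period 4, group 18) vs Sb (period 5, group 15): the stated order agrees with the simple trend.
(B) He (period 1, group 18) vs I (period 5, group 17): the stated order agrees with the simple trend.
(C) Be (period 2, group 2) vs B (period 2, group 13): the stated order contradicts the simple trend.
(D) Sn (period 5, group 14) vs In (period 5, group 13): the stated order agrees with the simple trend.
The exception is (C): removing B's lone 2p electron is easier than breaking Be's filled 2s².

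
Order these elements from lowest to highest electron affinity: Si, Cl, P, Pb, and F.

Pb < P < Si < F < Cl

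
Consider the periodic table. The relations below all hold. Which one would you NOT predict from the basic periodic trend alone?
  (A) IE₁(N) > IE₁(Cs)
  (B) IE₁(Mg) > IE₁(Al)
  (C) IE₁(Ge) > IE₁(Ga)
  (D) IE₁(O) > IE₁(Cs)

(B)

The general trend: first ionisation energy increases across a period and decreases down a group.
(A) N (period 2, group 15) vs Cs (period 6, group 1): the stated order agrees with the simple trend.
(B) Mg (period 3, group 2) vs Al (period 3, group 13): the stated order contradicts the simple trend.
(C) Ge (period 4, group 14) vs Ga (period 4, group 13): the stated order agrees with the simple trend.
(D) O (period 2, group 16) vs Cs (period 6, group 1): the stated order agrees with the simple trend.
The exception is (B): Al's single 3p electron is easier to remove than one from Mg's filled 3s².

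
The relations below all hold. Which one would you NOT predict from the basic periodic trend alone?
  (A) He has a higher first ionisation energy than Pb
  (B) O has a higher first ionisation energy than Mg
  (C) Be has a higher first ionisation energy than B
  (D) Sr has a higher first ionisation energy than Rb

(C)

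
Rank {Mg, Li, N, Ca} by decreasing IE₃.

Li, Mg, Ca, N

After 2 electrons have been removed, what remains? Mg²⁺ is the bare [Ne] core; Li²⁺ is already 1 electron into the core; N²⁺ still has 3 valence electrons; Ca²⁺ is the bare [Ar] core.
Core electrons are held far more tightly than valence electrons, so Ca, Mg and Li top the IE_3 order.
The numbers (kJ/mol): Mg 7733, Li 11815, N 4578, Ca 4912.
Overall IE_3 order: N < Ca < Mg < Li.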